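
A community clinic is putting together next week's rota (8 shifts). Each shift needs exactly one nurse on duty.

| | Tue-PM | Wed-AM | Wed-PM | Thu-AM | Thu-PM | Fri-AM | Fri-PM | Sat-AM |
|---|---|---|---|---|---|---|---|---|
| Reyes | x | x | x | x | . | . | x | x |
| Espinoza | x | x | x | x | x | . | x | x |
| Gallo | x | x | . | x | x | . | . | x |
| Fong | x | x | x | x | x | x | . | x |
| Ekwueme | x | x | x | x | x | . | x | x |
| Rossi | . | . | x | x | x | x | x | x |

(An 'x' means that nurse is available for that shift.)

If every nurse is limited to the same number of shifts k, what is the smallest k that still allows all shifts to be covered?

With 6 nurses and 8 worker-slots to fill, someone must work at least ⌈8/6⌉ = 2 shifts, so k ≥ 2.
k = 2 works: Tue-PM→Reyes, Wed-AM→Espinoza, Wed-PM→Espinoza, Thu-AM→Gallo, Thu-PM→Gallo, Fri-AM→Fong, Fri-PM→Reyes, Sat-AM→Fong.
Loads: Reyes 2, Espinoza 2, Gallo 2, Fong 2, Ekwueme 0, Rossi 0 — all ≤ 2.

2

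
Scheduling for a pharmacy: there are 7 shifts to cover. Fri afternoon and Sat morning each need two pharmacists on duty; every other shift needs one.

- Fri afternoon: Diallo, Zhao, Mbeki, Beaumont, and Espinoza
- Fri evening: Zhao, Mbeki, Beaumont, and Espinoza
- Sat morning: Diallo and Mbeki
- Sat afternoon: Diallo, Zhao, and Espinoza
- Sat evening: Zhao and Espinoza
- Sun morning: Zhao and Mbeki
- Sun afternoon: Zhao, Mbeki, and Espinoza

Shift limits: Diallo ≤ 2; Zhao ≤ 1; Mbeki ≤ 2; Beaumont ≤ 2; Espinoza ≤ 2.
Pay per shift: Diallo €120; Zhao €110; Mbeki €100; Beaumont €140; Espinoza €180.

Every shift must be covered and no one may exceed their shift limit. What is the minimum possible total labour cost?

€1190

Sat morning can only be covered by Diallo and Mbeki, so that assignment is forced.
Picking the cheapest available pharmacist for each shift independently would cost €950, but that ignores the shift limits.
An optimal schedule: Fri afternoon→Beaumont+Espinoza, Fri evening→Beaumont, Sat morning→Diallo+Mbeki, Sat afternoon→Diallo, Sat evening→Zhao, Sun morning→Mbeki, Sun afternoon→Espinoza.
Total: 140 + 180 + 140 + 120 + 100 + 120 + 110 + 100 + 180 = €1190.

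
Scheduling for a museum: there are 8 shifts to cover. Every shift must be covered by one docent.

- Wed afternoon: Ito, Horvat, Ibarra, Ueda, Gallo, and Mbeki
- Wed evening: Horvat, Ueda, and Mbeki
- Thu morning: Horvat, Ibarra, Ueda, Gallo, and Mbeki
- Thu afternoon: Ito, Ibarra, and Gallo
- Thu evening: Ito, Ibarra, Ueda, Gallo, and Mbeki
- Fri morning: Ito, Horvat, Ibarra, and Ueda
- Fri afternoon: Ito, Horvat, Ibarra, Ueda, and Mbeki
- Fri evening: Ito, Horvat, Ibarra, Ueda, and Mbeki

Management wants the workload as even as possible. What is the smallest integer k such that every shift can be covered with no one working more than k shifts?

With 6 docents and 8 worker-slots to fill, someone must work at least ⌈8/6⌉ = 2 shifts, so k ≥ 2.
k = 2 works: Wed afternoon→Ueda, Wed evening→Horvat, Thu morning→Horvat, Thu afternoon→Ito, Thu evening→Ibarra, Fri morning→Ito, Fri afternoon→Ibarra, Fri evening→Ueda.
Loads: Ito 2, Horvat 2, Ibarra 2, Ueda 2, Gallo 0, Mbeki 0 — all ≤ 2.

2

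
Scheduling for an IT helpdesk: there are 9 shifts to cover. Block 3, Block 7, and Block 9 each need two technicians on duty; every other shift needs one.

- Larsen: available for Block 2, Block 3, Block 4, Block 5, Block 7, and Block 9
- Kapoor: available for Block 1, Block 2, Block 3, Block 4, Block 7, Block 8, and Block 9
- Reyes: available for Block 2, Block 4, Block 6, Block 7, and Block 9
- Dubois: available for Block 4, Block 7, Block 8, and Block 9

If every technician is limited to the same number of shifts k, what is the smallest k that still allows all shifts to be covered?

3

With 4 technicians and 12 worker-slots to fill, someone must work at least ⌈12/4⌉ = 3 shifts, so k ≥ 3.
k = 3 works: Block 1→Kapoor, Block 2→Larsen, Block 3→Larsen+Kapoor, Block 4→Dubois, Block 5→Larsen, Block 6→Reyes, Block 7→Reyes+Dubois, Block 8→Kapoor, Block 9→Reyes+Dubois.
Loads: Larsen 3, Kapoor 3, Reyes 3, Dubois 3 — all ≤ 3.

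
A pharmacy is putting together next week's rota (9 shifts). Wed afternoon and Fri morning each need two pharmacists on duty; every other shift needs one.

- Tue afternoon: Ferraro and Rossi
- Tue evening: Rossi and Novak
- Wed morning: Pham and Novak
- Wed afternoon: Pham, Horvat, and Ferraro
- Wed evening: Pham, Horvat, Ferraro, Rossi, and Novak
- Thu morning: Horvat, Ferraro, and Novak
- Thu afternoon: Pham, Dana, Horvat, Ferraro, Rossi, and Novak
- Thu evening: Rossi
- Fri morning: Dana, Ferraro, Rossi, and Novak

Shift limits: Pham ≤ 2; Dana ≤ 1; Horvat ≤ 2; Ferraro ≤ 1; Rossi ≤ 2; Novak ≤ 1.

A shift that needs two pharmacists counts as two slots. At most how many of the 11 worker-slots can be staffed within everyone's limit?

Total capacity across all pharmacists is 2+1+2+1+2+1 = 9, and 11 slots are needed, so at most 9 can be filled.
An assignment achieving 9: Tue afternoon→Ferraro, Tue evening→Rossi, Wed morning→Pham, Wed afternoon→Pham+Horvat, Thu morning→Horvat, Thu evening→Rossi, Fri morning→Dana+Novak.
Loads: Pham 2/2, Dana 1/1, Horvat 2/2, Ferraro 1/1, Rossi 2/2, Novak 1/1.

9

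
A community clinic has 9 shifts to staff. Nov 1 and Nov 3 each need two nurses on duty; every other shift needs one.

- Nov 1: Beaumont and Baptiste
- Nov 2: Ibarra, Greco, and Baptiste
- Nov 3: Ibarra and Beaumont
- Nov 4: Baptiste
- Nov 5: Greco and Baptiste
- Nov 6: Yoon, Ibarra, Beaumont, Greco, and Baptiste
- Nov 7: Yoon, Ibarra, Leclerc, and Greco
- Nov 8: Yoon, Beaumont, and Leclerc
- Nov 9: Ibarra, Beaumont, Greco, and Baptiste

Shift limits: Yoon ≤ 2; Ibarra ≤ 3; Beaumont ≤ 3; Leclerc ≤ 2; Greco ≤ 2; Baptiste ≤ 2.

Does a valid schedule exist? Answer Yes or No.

Yes

Nov 1 can only be covered by Beaumont and Baptiste, so that assignment is forced.
Nov 3 can only be covered by Ibarra and Beaumont, so that assignment is forced.
Nov 4 can only be covered by Baptiste, so that assignment is forced.
One valid schedule: Nov 1→Beaumont+Baptiste, Nov 2→Ibarra, Nov 3→Ibarra+Beaumont, Nov 4→Baptiste, Nov 5→Greco, Nov 6→Beaumont, Nov 7→Yoon, Nov 8→Yoon, Nov 9→Ibarra.
Loads: Yoon 2/2, Ibarra 3/3, Beaumont 3/3, Leclerc 0/2, Greco 1/2, Baptiste 2/2 — all within limits.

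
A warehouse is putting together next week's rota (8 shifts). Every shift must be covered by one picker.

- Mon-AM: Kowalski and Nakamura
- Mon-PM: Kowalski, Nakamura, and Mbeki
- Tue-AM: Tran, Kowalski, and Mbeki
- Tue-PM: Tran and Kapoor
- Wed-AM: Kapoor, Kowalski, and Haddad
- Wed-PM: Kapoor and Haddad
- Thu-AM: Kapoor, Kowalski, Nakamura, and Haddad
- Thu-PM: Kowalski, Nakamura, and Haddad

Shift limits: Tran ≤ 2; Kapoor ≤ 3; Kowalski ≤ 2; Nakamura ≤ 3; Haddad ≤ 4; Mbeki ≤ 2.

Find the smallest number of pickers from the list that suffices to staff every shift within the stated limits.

8 slots to fill and no one can take more than 4, so at least ⌈8/4⌉ = 2 pickers are needed.
Any 2 pickers together have capacity at most 4+3 = 7 < 8 slots, so 2 can never suffice.
Tran, Kapoor, and Nakamura alone can cover everything: Mon-AM→Nakamura, Mon-PM→Nakamura, Tue-AM→Tran, Tue-PM→Tran, Wed-AM→Kapoor, Wed-PM→Kapoor, Thu-AM→Kapoor, Thu-PM→Nakamura.

3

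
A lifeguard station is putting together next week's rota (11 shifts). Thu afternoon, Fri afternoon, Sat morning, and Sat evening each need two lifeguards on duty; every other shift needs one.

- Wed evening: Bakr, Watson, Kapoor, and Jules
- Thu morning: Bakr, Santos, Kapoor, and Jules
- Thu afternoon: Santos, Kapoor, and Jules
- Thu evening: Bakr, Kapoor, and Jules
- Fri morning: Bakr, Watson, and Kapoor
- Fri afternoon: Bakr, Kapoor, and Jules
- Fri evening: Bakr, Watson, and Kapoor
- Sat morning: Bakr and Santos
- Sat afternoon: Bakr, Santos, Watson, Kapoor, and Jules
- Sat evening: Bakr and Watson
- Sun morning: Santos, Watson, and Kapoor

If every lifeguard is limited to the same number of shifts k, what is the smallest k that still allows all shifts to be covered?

With 5 lifeguards and 15 worker-slots to fill, someone must work at least ⌈15/5⌉ = 3 shifts, so k ≥ 3.
k = 3 works: Wed evening→Kapoor, Thu morning→Jules, Thu afternoon→Santos+Kapoor, Thu evening→Bakr, Fri morning→Watson, Fri afternoon→Kapoor+Jules, Fri evening→Watson, Sat morning→Bakr+Santos, Sat afternoon→Jules, Sat evening→Bakr+Watson, Sun morning→Santos.
Loads: Bakr 3, Santos 3, Watson 3, Kapoor 3, Jules 3 — all ≤ 3.

3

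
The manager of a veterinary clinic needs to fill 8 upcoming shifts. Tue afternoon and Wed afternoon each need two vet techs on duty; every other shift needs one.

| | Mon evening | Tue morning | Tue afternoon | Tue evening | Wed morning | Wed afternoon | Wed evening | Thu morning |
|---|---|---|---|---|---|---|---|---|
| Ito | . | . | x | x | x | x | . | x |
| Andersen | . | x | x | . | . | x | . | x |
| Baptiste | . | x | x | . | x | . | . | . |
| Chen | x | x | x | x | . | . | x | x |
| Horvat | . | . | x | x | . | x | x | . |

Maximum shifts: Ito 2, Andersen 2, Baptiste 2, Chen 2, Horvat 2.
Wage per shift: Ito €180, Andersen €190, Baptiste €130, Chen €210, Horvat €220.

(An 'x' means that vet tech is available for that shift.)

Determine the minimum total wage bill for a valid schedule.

€1860

Mon evening can only be covered by Chen, so that assignment is forced.
Picking the cheapest available vet tech for each shift independently would cost €1720, but that ignores the shift limits.
An optimal schedule: Mon evening→Chen, Tue morning→Baptiste, Tue afternoon→Baptiste+Horvat, Tue evening→Ito, Wed morning→Ito, Wed afternoon→Andersen+Horvat, Wed evening→Chen, Thu morning→Andersen.
Total: 210 + 130 + 130 + 220 + 180 + 180 + 190 + 220 + 210 + 190 = €1860.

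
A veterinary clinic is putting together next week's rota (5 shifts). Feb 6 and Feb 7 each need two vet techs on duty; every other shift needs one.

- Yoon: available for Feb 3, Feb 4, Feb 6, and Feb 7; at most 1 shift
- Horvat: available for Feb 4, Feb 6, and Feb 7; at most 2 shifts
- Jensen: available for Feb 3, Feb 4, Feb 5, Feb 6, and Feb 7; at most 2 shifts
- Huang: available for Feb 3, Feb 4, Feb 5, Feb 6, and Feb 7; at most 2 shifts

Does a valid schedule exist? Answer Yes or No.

One valid schedule: Feb 3→Yoon, Feb 4→Horvat, Feb 5→Jensen, Feb 6→Horvat+Huang, Feb 7→Jensen+Huang.
Loads: Yoon 1/1, Horvat 2/2, Jensen 2/2, Huang 2/2 — all within limits.

Yes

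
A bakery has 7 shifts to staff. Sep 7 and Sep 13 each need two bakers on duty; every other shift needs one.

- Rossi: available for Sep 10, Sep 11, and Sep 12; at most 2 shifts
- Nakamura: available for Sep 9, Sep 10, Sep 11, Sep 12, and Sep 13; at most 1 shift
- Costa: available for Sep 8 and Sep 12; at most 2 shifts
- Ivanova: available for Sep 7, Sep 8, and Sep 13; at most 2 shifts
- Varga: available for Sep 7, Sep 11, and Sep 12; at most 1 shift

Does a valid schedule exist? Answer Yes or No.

No

Shifts {Sep 9, Sep 13} need 3 worker-slots in total, but the bakers available for any of those shifts (Nakamura and Ivanova) can supply at most 2 among them. So no valid schedule exists.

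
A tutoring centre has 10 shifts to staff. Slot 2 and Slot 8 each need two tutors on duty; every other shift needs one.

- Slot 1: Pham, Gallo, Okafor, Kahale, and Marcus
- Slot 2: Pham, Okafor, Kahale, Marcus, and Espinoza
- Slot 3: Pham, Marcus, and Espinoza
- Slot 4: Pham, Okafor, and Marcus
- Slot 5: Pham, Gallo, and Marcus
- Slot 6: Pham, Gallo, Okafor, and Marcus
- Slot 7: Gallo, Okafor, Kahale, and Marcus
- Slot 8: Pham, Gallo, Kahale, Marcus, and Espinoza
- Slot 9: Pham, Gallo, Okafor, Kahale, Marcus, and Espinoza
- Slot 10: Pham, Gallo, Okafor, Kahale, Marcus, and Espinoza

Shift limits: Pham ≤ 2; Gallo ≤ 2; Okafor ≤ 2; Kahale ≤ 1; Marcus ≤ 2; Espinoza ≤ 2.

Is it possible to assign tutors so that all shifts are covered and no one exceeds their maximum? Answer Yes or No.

Total capacity is 2+2+2+1+2+2 = 11 but 12 worker-slots are needed — infeasible.

No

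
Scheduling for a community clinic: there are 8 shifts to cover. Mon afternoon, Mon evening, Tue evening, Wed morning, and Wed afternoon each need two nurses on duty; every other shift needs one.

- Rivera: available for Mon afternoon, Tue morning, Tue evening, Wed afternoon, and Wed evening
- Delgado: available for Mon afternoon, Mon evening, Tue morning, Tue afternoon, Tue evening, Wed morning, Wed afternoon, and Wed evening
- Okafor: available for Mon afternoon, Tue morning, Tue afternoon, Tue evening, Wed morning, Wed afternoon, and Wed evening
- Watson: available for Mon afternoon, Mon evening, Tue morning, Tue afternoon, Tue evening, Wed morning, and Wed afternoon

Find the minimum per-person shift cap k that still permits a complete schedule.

With 4 nurses and 13 worker-slots to fill, someone must work at least ⌈13/4⌉ = 4 shifts, so k ≥ 4.
k = 4 works: Mon afternoon→Rivera+Delgado, Mon evening→Delgado+Watson, Tue morning→Rivera, Tue afternoon→Delgado, Tue evening→Rivera+Okafor, Wed morning→Delgado+Okafor, Wed afternoon→Okafor+Watson, Wed evening→Rivera.
Loads: Rivera 4, Delgado 4, Okafor 3, Watson 2 — all ≤ 4.

4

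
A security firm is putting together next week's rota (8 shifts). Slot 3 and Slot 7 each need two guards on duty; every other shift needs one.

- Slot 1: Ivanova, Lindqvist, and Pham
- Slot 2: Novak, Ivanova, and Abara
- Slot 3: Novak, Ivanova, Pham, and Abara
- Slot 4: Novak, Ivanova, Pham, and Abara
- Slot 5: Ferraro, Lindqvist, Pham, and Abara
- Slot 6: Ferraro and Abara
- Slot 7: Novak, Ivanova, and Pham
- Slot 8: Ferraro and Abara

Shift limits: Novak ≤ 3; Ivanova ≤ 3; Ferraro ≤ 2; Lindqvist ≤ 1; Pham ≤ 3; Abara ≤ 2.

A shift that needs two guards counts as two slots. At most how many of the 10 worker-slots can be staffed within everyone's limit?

10

Total capacity across all guards is 3+3+2+1+3+2 = 14, and 10 slots are needed, so at most 10 can be filled.
An assignment achieving 10: Slot 1→Ivanova, Slot 2→Novak, Slot 3→Novak+Ivanova, Slot 4→Pham, Slot 5→Lindqvist, Slot 6→Ferraro, Slot 7→Novak+Ivanova, Slot 8→Ferraro.
Loads: Novak 3/3, Ivanova 3/3, Ferraro 2/2, Lindqvist 1/1, Pham 1/3, Abara 0/2.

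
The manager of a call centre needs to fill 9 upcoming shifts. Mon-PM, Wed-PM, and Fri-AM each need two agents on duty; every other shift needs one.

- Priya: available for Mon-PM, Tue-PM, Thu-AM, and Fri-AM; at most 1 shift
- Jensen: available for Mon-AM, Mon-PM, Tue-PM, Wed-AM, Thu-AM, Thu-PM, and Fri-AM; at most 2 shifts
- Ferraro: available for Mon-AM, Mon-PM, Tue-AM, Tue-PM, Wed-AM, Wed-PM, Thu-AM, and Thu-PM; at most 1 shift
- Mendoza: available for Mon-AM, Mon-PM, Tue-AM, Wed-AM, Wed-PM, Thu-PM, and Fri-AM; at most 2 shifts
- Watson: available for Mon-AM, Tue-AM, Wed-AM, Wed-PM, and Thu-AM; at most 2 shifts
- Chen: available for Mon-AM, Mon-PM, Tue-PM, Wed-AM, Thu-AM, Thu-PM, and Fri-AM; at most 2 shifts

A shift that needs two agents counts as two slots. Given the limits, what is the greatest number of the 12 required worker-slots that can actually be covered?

10

Total capacity across all agents is 1+2+1+2+2+2 = 10, and 12 slots are needed, so at most 10 can be filled.
An assignment achieving 10: Mon-AM→Watson, Mon-PM→Chen, Tue-AM→Ferraro, Tue-PM→Priya, Wed-AM→Chen, Wed-PM→Mendoza+Watson, Thu-PM→Jensen, Fri-AM→Jensen+Mendoza.
Loads: Priya 1/1, Jensen 2/2, Ferraro 1/1, Mendoza 2/2, Watson 2/2, Chen 2/2.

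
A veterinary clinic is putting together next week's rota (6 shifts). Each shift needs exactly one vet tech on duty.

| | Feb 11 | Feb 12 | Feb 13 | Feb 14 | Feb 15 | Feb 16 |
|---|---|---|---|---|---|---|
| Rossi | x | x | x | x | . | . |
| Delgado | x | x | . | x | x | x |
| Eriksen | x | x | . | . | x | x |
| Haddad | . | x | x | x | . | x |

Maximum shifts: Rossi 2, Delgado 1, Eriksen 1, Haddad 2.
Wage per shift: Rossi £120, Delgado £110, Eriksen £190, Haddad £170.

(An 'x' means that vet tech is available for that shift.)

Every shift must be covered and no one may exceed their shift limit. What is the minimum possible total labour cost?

Picking the cheapest available vet tech for each shift independently would cost £670, but that ignores the shift limits.
An optimal schedule: Feb 11→Rossi, Feb 12→Haddad, Feb 13→Rossi, Feb 14→Haddad, Feb 15→Delgado, Feb 16→Eriksen.
Total: 120 + 170 + 120 + 170 + 110 + 190 = £880.

£880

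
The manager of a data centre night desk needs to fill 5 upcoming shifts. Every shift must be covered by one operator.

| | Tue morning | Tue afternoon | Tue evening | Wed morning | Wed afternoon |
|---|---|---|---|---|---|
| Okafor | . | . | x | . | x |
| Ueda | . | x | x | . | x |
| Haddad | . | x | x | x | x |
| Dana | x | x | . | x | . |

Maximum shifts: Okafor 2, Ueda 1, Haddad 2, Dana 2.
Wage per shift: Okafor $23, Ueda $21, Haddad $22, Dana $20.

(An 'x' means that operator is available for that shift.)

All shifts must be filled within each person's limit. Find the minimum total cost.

$105

Tue morning can only be covered by Dana, so that assignment is forced.
Picking the cheapest available operator for each shift independently would cost $102, but that ignores the shift limits.
An optimal schedule: Tue morning→Dana, Tue afternoon→Ueda, Tue evening→Haddad, Wed morning→Dana, Wed afternoon→Haddad.
Total: 20 + 21 + 22 + 20 + 22 = $105.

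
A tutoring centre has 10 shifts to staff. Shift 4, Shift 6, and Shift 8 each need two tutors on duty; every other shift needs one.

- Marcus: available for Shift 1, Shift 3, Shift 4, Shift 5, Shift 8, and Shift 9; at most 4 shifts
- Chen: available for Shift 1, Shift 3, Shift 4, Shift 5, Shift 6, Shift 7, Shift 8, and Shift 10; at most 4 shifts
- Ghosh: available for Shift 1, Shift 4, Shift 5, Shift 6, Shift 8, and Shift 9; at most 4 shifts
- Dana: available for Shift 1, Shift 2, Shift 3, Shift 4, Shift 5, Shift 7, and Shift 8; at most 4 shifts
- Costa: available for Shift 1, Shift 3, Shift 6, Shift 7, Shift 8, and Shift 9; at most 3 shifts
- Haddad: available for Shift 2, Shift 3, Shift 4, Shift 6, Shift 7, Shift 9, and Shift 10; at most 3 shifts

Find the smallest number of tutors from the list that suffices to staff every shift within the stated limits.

13 slots to fill and no one can take more than 4, so at least ⌈13/4⌉ = 4 tutors are needed.
Marcus, Chen, Ghosh, and Dana alone can cover everything: Shift 1→Marcus, Shift 2→Dana, Shift 3→Marcus, Shift 4→Chen+Ghosh, Shift 5→Marcus, Shift 6→Chen+Ghosh, Shift 7→Chen, Shift 8→Ghosh+Dana, Shift 9→Marcus, Shift 10→Chen.

4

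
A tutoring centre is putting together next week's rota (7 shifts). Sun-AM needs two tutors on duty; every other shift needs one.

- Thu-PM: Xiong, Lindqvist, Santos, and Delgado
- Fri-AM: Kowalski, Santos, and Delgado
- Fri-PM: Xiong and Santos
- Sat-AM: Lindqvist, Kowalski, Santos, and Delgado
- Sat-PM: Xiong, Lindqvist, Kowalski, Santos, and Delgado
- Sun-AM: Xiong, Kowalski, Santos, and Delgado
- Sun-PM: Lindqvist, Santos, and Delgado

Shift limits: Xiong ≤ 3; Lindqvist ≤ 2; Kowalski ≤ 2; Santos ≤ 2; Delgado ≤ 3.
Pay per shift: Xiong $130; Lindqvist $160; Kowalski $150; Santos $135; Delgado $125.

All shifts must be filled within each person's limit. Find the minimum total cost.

$1035

Picking the cheapest available tutor for each shift independently would cost $1010, but that ignores the shift limits.
An optimal schedule: Thu-PM→Delgado, Fri-AM→Delgado, Fri-PM→Xiong, Sat-AM→Santos, Sat-PM→Xiong, Sun-AM→Xiong+Santos, Sun-PM→Delgado.
Total: 125 + 125 + 130 + 135 + 130 + 130 + 135 + 125 = $1035.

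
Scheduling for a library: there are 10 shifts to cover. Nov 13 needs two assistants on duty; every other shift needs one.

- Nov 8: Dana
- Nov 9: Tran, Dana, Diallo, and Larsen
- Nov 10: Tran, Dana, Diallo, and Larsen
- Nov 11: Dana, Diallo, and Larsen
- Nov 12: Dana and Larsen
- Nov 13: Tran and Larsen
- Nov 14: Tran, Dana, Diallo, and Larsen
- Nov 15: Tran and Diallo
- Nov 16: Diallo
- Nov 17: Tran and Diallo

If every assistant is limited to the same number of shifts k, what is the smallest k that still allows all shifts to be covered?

With 4 assistants and 11 worker-slots to fill, someone must work at least ⌈11/4⌉ = 3 shifts, so k ≥ 3.
k = 3 works: Nov 8→Dana, Nov 9→Diallo, Nov 10→Diallo, Nov 11→Dana, Nov 12→Dana, Nov 13→Tran+Larsen, Nov 14→Larsen, Nov 15→Tran, Nov 16→Diallo, Nov 17→Tran.
Loads: Tran 3, Dana 3, Diallo 3, Larsen 2 — all ≤ 3.

3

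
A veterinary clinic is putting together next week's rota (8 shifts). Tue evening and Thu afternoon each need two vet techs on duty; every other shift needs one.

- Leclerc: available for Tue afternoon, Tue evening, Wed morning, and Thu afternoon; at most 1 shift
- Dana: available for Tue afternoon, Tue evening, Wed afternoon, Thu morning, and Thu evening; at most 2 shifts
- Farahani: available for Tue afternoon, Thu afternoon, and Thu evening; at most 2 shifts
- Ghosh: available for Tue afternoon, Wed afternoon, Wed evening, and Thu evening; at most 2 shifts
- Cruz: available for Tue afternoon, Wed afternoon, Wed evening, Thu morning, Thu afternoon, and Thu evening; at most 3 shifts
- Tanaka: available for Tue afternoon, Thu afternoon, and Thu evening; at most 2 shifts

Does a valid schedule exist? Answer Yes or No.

Total capacity is 12 and 10 slots are needed, so capacity alone doesn't rule it out.
Shifts {Tue evening, Wed morning} need 3 worker-slots in total, but the vet techs available for any of those shifts (Leclerc and Dana) can supply at most 2 among them. So no valid schedule exists.

No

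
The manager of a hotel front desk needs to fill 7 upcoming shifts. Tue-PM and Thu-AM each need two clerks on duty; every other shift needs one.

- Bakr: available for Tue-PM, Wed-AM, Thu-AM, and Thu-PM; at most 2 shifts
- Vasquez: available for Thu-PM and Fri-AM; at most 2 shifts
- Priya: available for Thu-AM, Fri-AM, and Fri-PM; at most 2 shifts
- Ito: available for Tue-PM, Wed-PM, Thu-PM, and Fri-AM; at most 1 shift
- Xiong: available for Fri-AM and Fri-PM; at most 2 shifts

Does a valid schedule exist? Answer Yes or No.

Total capacity is 9 and 9 slots are needed, so capacity alone doesn't rule it out.
Shifts {Tue-PM, Wed-PM} need 3 worker-slots in total, but the clerks available for any of those shifts (Bakr and Ito) can supply at most 2 among them. So no valid schedule exists.

No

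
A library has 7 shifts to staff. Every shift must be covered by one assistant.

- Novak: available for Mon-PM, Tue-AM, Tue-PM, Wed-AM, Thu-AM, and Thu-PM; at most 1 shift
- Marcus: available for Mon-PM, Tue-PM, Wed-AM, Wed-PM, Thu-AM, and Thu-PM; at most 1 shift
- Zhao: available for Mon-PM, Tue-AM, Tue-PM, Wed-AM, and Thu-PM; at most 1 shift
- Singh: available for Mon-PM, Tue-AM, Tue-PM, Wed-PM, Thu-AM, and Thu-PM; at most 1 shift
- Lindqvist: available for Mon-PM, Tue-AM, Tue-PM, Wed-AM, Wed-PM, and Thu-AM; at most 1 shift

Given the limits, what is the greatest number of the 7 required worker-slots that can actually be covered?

Total capacity across all assistants is 1+1+1+1+1 = 5, and 7 slots are needed, so at most 5 can be filled.
An assignment achieving 5: Mon-PM→Lindqvist, Tue-AM→Novak, Wed-AM→Zhao, Wed-PM→Marcus, Thu-AM→Singh.
Loads: Novak 1/1, Marcus 1/1, Zhao 1/1, Singh 1/1, Lindqvist 1/1.

5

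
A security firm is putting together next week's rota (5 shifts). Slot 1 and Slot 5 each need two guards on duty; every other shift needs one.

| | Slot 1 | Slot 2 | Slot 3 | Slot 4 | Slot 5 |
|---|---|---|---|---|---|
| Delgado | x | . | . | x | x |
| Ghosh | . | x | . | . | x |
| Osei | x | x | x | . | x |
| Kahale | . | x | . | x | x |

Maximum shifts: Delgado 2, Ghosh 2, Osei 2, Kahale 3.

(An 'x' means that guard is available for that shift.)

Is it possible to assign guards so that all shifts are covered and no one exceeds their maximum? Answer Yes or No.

Slot 1 can only be covered by Delgado and Osei, so that assignment is forced.
Slot 3 can only be covered by Osei, so that assignment is forced.
One valid schedule: Slot 1→Delgado+Osei, Slot 2→Ghosh, Slot 3→Osei, Slot 4→Delgado, Slot 5→Ghosh+Kahale.
Loads: Delgado 2/2, Ghosh 2/2, Osei 2/2, Kahale 1/3 — all within limits.

Yes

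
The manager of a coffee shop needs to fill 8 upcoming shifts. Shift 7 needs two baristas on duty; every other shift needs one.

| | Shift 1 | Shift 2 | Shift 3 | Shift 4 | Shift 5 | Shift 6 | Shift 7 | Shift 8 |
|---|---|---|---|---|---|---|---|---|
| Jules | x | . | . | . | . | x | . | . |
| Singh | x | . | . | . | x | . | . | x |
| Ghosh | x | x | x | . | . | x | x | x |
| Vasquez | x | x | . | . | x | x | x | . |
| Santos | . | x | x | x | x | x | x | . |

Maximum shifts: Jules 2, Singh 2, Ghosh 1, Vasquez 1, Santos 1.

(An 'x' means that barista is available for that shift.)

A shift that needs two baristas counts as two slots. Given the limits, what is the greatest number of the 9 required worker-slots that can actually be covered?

7

Total capacity across all baristas is 2+2+1+1+1 = 7, and 9 slots are needed, so at most 7 can be filled.
An assignment achieving 7: Shift 1→Jules, Shift 2→Vasquez, Shift 3→Ghosh, Shift 4→Santos, Shift 5→Singh, Shift 6→Jules, Shift 8→Singh.
Loads: Jules 2/2, Singh 2/2, Ghosh 1/1, Vasquez 1/1, Santos 1/1.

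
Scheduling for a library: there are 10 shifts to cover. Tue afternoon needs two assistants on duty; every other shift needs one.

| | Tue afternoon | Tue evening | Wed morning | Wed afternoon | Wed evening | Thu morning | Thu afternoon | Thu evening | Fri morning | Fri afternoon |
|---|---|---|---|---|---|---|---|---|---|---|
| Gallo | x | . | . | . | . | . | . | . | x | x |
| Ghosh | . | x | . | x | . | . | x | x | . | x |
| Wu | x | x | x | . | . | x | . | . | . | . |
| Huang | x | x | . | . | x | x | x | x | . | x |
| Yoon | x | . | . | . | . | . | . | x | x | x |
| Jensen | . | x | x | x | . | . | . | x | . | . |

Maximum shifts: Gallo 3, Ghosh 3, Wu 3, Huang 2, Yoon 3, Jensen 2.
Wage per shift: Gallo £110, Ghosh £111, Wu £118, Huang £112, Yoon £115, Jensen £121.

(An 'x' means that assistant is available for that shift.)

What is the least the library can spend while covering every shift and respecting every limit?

Wed evening can only be covered by Huang, so that assignment is forced.
Picking the cheapest available assistant for each shift independently would cost £1228, but that ignores the shift limits.
An optimal schedule: Tue afternoon→Gallo+Yoon, Tue evening→Ghosh, Wed morning→Wu, Wed afternoon→Ghosh, Wed evening→Huang, Thu morning→Huang, Thu afternoon→Ghosh, Thu evening→Yoon, Fri morning→Gallo, Fri afternoon→Gallo.
Total: 110 + 115 + 111 + 118 + 111 + 112 + 112 + 111 + 115 + 110 + 110 = £1235.

£1235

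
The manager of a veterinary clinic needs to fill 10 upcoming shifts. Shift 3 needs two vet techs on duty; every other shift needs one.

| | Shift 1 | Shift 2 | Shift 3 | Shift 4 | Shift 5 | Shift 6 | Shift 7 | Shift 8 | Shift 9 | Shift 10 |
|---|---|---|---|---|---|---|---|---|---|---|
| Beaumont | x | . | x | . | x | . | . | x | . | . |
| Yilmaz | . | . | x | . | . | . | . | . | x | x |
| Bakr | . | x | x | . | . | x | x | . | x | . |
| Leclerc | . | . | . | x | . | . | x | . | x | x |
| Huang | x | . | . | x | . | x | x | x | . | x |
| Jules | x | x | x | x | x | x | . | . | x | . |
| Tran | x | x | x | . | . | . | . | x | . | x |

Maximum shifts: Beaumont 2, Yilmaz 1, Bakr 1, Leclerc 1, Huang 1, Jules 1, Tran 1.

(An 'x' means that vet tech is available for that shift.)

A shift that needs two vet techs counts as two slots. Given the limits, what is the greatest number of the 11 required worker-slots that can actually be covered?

Total capacity across all vet techs is 2+1+1+1+1+1+1 = 8, and 11 slots are needed, so at most 8 can be filled.
An assignment achieving 8: Shift 1→Jules, Shift 2→Bakr, Shift 4→Leclerc, Shift 5→Beaumont, Shift 6→Huang, Shift 8→Beaumont, Shift 9→Yilmaz, Shift 10→Tran.
Loads: Beaumont 2/2, Yilmaz 1/1, Bakr 1/1, Leclerc 1/1, Huang 1/1, Jules 1/1, Tran 1/1.

8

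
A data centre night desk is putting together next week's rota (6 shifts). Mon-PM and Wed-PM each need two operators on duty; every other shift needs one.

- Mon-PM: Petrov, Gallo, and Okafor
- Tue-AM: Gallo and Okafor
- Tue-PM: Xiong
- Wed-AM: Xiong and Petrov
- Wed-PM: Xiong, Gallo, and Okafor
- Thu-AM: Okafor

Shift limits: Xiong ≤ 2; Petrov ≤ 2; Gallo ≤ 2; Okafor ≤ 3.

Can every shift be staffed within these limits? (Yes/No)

Yes

Tue-PM can only be covered by Xiong, so that assignment is forced.
Thu-AM can only be covered by Okafor, so that assignment is forced.
One valid schedule: Mon-PM→Petrov+Okafor, Tue-AM→Gallo, Tue-PM→Xiong, Wed-AM→Xiong, Wed-PM→Gallo+Okafor, Thu-AM→Okafor.
Loads: Xiong 2/2, Petrov 1/2, Gallo 2/2, Okafor 3/3 — all within limits.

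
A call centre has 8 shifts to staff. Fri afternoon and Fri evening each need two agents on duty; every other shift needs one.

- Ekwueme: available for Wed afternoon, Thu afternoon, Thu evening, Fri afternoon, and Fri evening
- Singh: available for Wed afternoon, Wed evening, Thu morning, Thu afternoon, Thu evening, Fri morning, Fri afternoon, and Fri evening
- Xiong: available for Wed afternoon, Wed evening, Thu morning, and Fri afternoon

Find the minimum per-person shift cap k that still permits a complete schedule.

4

With 3 agents and 10 worker-slots to fill, someone must work at least ⌈10/3⌉ = 4 shifts, so k ≥ 4.
k = 4 works: Wed afternoon→Xiong, Wed evening→Singh, Thu morning→Singh, Thu afternoon→Ekwueme, Thu evening→Ekwueme, Fri morning→Singh, Fri afternoon→Ekwueme+Xiong, Fri evening→Ekwueme+Singh.
Loads: Ekwueme 4, Singh 4, Xiong 2 — all ≤ 4.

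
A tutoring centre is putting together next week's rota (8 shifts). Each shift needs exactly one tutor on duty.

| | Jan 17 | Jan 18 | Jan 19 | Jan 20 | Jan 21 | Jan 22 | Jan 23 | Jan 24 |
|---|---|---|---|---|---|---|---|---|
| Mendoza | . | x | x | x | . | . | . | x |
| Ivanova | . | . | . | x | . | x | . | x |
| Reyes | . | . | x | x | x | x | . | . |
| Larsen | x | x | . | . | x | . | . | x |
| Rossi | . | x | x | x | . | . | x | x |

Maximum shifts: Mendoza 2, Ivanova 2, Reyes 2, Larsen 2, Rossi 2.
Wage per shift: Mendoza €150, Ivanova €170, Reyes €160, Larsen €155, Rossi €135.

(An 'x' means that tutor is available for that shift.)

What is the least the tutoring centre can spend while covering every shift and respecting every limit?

€1200

Jan 17 can only be covered by Larsen, so that assignment is forced.
Jan 23 can only be covered by Rossi, so that assignment is forced.
Picking the cheapest available tutor for each shift independently would cost €1145, but that ignores the shift limits.
An optimal schedule: Jan 17→Larsen, Jan 18→Rossi, Jan 19→Mendoza, Jan 20→Reyes, Jan 21→Larsen, Jan 22→Reyes, Jan 23→Rossi, Jan 24→Mendoza.
Total: 155 + 135 + 150 + 160 + 155 + 160 + 135 + 150 = €1200.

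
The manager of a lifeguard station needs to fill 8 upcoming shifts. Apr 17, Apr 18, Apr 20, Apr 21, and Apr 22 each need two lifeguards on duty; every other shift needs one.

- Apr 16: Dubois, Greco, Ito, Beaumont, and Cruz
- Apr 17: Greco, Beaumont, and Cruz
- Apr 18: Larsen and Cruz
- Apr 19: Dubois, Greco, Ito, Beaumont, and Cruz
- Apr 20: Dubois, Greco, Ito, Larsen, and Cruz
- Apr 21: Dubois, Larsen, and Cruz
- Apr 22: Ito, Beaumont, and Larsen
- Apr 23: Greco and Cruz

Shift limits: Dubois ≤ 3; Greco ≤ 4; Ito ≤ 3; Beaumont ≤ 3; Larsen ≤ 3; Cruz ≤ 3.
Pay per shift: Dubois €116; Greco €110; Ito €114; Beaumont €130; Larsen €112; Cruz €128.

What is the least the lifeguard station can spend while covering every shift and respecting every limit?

€1490

Apr 18 can only be covered by Larsen and Cruz, so that assignment is forced.
Picking the cheapest available lifeguard for each shift independently would cost €1484, but that ignores the shift limits.
An optimal schedule: Apr 16→Greco, Apr 17→Greco+Cruz, Apr 18→Larsen+Cruz, Apr 19→Ito, Apr 20→Greco+Ito, Apr 21→Larsen+Dubois, Apr 22→Larsen+Ito, Apr 23→Greco.
Total: 110 + 110 + 128 + 112 + 128 + 114 + 110 + 114 + 112 + 116 + 112 + 114 + 110 = €1490.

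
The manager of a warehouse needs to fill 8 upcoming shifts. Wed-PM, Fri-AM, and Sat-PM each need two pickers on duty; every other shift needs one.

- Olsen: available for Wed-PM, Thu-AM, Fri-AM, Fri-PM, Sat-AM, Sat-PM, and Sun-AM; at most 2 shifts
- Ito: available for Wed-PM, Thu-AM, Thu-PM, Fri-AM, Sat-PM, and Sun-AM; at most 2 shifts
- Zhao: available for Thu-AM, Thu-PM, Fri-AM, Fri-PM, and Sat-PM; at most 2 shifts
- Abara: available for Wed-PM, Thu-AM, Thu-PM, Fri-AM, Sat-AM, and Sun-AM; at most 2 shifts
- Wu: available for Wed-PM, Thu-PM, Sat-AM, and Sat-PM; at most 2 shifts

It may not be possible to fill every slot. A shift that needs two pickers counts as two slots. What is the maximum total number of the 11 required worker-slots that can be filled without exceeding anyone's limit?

10

Total capacity across all pickers is 2+2+2+2+2 = 10, and 11 slots are needed, so at most 10 can be filled.
An assignment achieving 10: Wed-PM→Ito+Abara, Thu-AM→Zhao, Thu-PM→Wu, Fri-AM→Zhao+Abara, Fri-PM→Olsen, Sat-AM→Olsen, Sat-PM→Wu, Sun-AM→Ito.
Loads: Olsen 2/2, Ito 2/2, Zhao 2/2, Abara 2/2, Wu 2/2.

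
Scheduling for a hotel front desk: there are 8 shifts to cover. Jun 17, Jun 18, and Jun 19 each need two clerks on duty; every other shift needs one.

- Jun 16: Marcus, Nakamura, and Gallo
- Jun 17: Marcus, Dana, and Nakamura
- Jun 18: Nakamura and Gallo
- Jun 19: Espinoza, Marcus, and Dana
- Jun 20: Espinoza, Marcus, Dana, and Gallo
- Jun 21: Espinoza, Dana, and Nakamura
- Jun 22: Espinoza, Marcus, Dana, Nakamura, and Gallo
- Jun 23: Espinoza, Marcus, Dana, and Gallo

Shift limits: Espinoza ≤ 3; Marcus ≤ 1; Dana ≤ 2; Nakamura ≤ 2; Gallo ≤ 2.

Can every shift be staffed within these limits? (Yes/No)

Total capacity is 3+1+2+2+2 = 10 but 11 worker-slots are needed — infeasible.

No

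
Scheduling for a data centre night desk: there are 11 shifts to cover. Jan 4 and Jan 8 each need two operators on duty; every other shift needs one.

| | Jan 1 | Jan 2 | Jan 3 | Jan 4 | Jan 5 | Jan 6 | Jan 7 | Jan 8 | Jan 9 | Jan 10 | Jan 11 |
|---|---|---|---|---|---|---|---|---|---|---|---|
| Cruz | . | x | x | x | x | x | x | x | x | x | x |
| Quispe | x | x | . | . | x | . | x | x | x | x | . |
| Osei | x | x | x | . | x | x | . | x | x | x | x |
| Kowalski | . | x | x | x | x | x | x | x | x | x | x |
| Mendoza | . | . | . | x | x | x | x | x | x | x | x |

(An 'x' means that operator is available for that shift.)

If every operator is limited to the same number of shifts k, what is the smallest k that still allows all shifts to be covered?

With 5 operators and 13 worker-slots to fill, someone must work at least ⌈13/5⌉ = 3 shifts, so k ≥ 3.
k = 3 works: Jan 1→Quispe, Jan 2→Cruz, Jan 3→Cruz, Jan 4→Cruz+Kowalski, Jan 5→Quispe, Jan 6→Osei, Jan 7→Quispe, Jan 8→Kowalski+Mendoza, Jan 9→Osei, Jan 10→Kowalski, Jan 11→Osei.
Loads: Cruz 3, Quispe 3, Osei 3, Kowalski 3, Mendoza 1 — all ≤ 3.

3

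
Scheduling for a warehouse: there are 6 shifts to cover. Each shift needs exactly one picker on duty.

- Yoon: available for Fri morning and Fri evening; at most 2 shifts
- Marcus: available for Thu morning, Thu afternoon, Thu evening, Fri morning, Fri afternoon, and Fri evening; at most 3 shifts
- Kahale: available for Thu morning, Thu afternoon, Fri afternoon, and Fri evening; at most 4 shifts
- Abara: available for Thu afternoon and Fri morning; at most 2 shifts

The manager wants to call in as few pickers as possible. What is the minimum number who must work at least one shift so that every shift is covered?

6 slots to fill and no one can take more than 4, so at least ⌈6/4⌉ = 2 pickers are needed.
Marcus and Kahale alone can cover everything: Thu morning→Marcus, Thu afternoon→Kahale, Thu evening→Marcus, Fri morning→Marcus, Fri afternoon→Kahale, Fri evening→Kahale.

2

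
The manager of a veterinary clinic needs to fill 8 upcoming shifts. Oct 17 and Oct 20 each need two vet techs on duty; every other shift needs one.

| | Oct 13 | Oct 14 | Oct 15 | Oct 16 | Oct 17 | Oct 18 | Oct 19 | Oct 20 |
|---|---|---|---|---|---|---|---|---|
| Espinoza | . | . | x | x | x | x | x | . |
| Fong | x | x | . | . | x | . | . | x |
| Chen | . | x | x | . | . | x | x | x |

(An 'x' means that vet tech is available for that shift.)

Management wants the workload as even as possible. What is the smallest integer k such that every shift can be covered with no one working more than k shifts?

With 3 vet techs and 10 worker-slots to fill, someone must work at least ⌈10/3⌉ = 4 shifts, so k ≥ 4.
k = 4 works: Oct 13→Fong, Oct 14→Fong, Oct 15→Espinoza, Oct 16→Espinoza, Oct 17→Espinoza+Fong, Oct 18→Espinoza, Oct 19→Chen, Oct 20→Fong+Chen.
Loads: Espinoza 4, Fong 4, Chen 2 — all ≤ 4.

4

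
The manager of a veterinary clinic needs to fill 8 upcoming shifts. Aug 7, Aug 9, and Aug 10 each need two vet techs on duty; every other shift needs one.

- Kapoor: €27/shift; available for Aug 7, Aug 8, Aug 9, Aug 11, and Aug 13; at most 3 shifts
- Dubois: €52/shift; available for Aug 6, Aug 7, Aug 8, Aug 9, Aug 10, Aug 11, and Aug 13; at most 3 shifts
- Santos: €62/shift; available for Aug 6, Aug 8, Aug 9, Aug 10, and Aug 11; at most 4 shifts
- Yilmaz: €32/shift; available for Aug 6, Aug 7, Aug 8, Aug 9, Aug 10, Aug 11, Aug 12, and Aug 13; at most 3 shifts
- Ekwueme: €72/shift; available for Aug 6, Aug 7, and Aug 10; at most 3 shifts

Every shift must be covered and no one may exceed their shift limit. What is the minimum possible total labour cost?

Aug 12 can only be covered by Yilmaz, so that assignment is forced.
Picking the cheapest available vet tech for each shift independently would cost €347, but that ignores the shift limits.
An optimal schedule: Aug 6→Dubois, Aug 7→Dubois+Yilmaz, Aug 8→Kapoor, Aug 9→Dubois+Santos, Aug 10→Santos+Yilmaz, Aug 11→Kapoor, Aug 12→Yilmaz, Aug 13→Kapoor.
Total: 52 + 52 + 32 + 27 + 52 + 62 + 62 + 32 + 27 + 32 + 27 = €457.

€457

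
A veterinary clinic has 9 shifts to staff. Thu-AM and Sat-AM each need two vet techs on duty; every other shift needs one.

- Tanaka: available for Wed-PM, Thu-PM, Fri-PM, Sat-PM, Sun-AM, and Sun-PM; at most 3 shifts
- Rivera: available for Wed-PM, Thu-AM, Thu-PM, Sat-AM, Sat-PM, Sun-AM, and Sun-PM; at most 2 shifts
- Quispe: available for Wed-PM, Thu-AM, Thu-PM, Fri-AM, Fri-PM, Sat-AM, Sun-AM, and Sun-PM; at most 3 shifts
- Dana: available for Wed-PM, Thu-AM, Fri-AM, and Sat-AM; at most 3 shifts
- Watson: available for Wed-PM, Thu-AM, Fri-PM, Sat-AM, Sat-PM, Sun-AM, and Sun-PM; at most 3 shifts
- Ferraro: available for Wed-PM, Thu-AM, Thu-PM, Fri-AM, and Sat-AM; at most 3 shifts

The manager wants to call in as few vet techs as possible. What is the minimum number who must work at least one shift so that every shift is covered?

4

11 slots to fill and no one can take more than 3, so at least ⌈11/3⌉ = 4 vet techs are needed.
Tanaka, Rivera, Quispe, and Dana alone can cover everything: Wed-PM→Dana, Thu-AM→Rivera+Dana, Thu-PM→Tanaka, Fri-AM→Quispe, Fri-PM→Tanaka, Sat-AM→Rivera+Dana, Sat-PM→Tanaka, Sun-AM→Quispe, Sun-PM→Quispe.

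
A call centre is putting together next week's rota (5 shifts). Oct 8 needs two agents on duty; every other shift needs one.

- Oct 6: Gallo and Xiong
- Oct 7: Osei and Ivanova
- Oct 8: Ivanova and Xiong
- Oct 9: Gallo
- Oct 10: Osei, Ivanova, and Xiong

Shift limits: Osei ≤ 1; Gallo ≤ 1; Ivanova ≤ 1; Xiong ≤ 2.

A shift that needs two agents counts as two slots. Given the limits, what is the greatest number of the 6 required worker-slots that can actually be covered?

5

Total capacity across all agents is 1+1+1+2 = 5, and 6 slots are needed, so at most 5 can be filled.
An assignment achieving 5: Oct 6→Xiong, Oct 7→Osei, Oct 8→Ivanova+Xiong, Oct 9→Gallo.
Loads: Osei 1/1, Gallo 1/1, Ivanova 1/1, Xiong 2/2.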